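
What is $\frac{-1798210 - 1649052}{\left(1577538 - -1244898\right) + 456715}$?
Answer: $- \frac{3447262}{3279151} \approx -1.0513$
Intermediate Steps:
$\frac{-1798210 - 1649052}{\left(1577538 - -1244898\right) + 456715} = - \frac{3447262}{\left(1577538 + 1244898\right) + 456715} = - \frac{3447262}{2822436 + 456715} = - \frac{3447262}{3279151}$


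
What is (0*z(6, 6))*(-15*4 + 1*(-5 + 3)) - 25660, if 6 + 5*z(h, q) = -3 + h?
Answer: -25660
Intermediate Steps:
z(h, q) = -9/5 + h/5 (z(h, q) = -6/5 + (-3 + h)/5 = -6/5 + (-3/5 + h/5) = -9/5 + h/5)
(0*z(6, 6))*(-15*4 + 1*(-5 + 3)) - 25660 = (0*(-9/5 + (1/5)*6))*(-15*4 + 1*(-5 + 3)) - 25660 = (0*(-9/5 + 6/5))*(-60 + 1*(-2)) - 25660 = (0*(-3/5))*(-60 - 2) - 25660 = 0*(-62) - 25660 = 0 - 25660 = -25660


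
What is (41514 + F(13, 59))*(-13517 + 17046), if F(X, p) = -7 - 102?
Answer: 146118245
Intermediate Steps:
F(X, p) = -109
(41514 + F(13, 59))*(-13517 + 17046) = (41514 - 109)*(-13517 + 17046) = 41405*3529 = 146118245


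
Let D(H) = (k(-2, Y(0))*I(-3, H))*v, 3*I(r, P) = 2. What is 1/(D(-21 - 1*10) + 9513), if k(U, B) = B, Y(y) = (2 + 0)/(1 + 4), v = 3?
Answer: 5/47569 ≈ 0.00010511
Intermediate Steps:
I(r, P) = ⅔ (I(r, P) = (⅓)*2 = ⅔)
Y(y) = ⅖ (Y(y) = 2/5 = 2*(⅕) = ⅖)
D(H) = ⅘ (D(H) = ((⅖)*(⅔))*3 = (4/15)*3 = ⅘)
1/(D(-21 - 1*10) + 9513) = 1/(⅘ + 9513) = 1/(47569/5) = 5/47569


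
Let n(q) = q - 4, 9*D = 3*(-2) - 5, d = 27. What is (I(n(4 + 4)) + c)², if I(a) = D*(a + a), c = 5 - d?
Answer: 81796/81 ≈ 1009.8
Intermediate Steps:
D = -11/9 (D = (3*(-2) - 5)/9 = (-6 - 5)/9 = (⅑)*(-11) = -11/9 ≈ -1.2222)
n(q) = -4 + q
c = -22 (c = 5 - 1*27 = 5 - 27 = -22)
I(a) = -22*a/9 (I(a) = -11*(a + a)/9 = -22*a/9)
(I(n(4 + 4)) + c)² = (-22*(-4 + (4 + 4))/9 - 22)² = (-22*(-4 + 8)/9 - 22)² = (-22/9*4 - 22)² = (-88/9 - 22)² = (-286/9)² = 81796/81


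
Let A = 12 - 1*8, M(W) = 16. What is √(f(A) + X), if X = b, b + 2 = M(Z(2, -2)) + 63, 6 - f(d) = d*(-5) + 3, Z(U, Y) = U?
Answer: 10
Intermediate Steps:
A = 4 (A = 12 - 8 = 4)
f(d) = 3 + 5*d (f(d) = 6 - (d*(-5) + 3) = 6 - (-5*d + 3) = 6 - (3 - 5*d) = 6 + (-3 + 5*d) = 3 + 5*d)
b = 77 (b = -2 + (16 + 63) = -2 + 79 = 77)
X = 77
√(f(A) + X) = √((3 + 5*4) + 77) = √((3 + 20) + 77) = √(23 + 77) = √100 = 10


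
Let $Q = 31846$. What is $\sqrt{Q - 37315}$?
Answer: $i \sqrt{5469} \approx 73.953 i$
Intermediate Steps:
$\sqrt{Q - 37315} = \sqrt{31846 - 37315} = \sqrt{-5469} = i \sqrt{5469}$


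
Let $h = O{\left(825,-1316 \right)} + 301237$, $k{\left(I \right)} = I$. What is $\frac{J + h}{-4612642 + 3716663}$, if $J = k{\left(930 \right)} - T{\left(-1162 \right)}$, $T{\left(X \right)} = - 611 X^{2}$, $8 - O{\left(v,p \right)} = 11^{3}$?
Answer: $- \frac{825299928}{895979} \approx -921.12$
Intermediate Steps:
$O{\left(v,p \right)} = -1323$ ($O{\left(v,p \right)} = 8 - 11^{3} = 8 - 1331 = -1323$)
$h = 299914$ ($h = -1323 + 301237 = 299914$)
$J = 825000014$ ($J = 930 - - 611 \left(-1162\right)^{2} = 930 - \left(-611\right) 1350244 = 930 - -824999084 = 930 + 824999084 = 825000014$)
$\frac{J + h}{-4612642 + 3716663} = \frac{825000014 + 299914}{-4612642 + 3716663} = \frac{825299928}{-895979} = 825299928 \left(- \frac{1}{895979}\right) = - \frac{825299928}{895979}$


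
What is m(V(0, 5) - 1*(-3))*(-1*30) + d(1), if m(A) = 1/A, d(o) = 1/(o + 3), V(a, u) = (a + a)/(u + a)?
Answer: -39/4 ≈ -9.7500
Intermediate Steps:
V(a, u) = 2*a/(a + u) (V(a, u) = (2*a)/(a + u) = 2*a/(a + u))
d(o) = 1/(3 + o)
m(V(0, 5) - 1*(-3))*(-1*30) + d(1) = (-1*30)/(2*0/(0 + 5) - 1*(-3)) + 1/(3 + 1) = -30/(2*0/5 + 3) + 1/4 = -30/(2*0*(1/5) + 3) + 1/4 = -30/(0 + 3) + 1/4 = -30/3 + 1/4 = (1/3)*(-30) + 1/4 = -10 + 1/4 = -39/4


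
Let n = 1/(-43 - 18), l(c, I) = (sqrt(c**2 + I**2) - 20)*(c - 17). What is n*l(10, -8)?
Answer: -140/61 + 14*sqrt(41)/61 ≈ -0.82551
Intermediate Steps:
l(c, I) = (-20 + sqrt(I**2 + c**2))*(-17 + c) (l(c, I) = (sqrt(I**2 + c**2) - 20)*(-17 + c) = (-20 + sqrt(I**2 + c**2))*(-17 + c))
n = -1/61 (n = 1/(-61) = -1/61 ≈ -0.016393)
n*l(10, -8) = -(340 - 20*10 - 17*sqrt((-8)**2 + 10**2) + 10*sqrt((-8)**2 + 10**2))/61 = -(340 - 200 - 17*sqrt(64 + 100) + 10*sqrt(64 + 100))/61 = -(340 - 200 - 34*sqrt(41) + 10*sqrt(164))/61 = -(340 - 200 - 34*sqrt(41) + 10*(2*sqrt(41)))/61 = -(340 - 200 - 34*sqrt(41) + 20*sqrt(41))/61 = -(140 - 14*sqrt(41))/61 = -140/61 + 14*sqrt(41)/61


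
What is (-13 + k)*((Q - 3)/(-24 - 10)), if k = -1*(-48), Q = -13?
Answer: 280/17 ≈ 16.471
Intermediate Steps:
k = 48
(-13 + k)*((Q - 3)/(-24 - 10)) = (-13 + 48)*((-13 - 3)/(-24 - 10)) = 35*(-16/(-34)) = 35*(-16*(-1/34)) = 35*(8/17) = 280/17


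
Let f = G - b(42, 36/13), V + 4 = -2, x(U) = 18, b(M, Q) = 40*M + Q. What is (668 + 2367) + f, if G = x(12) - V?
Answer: 17891/13 ≈ 1376.2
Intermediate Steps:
b(M, Q) = Q + 40*M
V = -6 (V = -4 - 2 = -6)
G = 24 (G = 18 - 1*(-6) = 18 + 6 = 24)
f = -21564/13 (f = 24 - (36/13 + 40*42) = 24 - (36*(1/13) + 1680) = 24 - (36/13 + 1680) = 24 - 1*21876/13 = 24 - 21876/13 = -21564/13 ≈ -1658.8)
(668 + 2367) + f = (668 + 2367) - 21564/13 = 3035 - 21564/13 = 17891/13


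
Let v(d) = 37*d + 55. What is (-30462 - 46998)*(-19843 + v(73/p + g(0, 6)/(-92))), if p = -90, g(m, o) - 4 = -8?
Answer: 105913518646/69 ≈ 1.5350e+9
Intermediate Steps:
g(m, o) = -4 (g(m, o) = 4 - 8 = -4)
v(d) = 55 + 37*d
(-30462 - 46998)*(-19843 + v(73/p + g(0, 6)/(-92))) = (-30462 - 46998)*(-19843 + (55 + 37*(73/(-90) - 4/(-92)))) = -77460*(-19843 + (55 + 37*(73*(-1/90) - 4*(-1/92)))) = -77460*(-19843 + (55 + 37*(-73/90 + 1/23))) = -77460*(-19843 + (55 + 37*(-1589/2070))) = -77460*(-19843 + (55 - 58793/2070)) = -77460*(-19843 + 55057/2070) = -77460*(-41019953/2070) = 105913518646/69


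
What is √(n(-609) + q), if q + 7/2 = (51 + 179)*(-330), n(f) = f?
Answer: 5*I*√12242/2 ≈ 276.61*I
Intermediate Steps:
q = -151807/2 (q = -7/2 + (51 + 179)*(-330) = -7/2 + 230*(-330) = -7/2 - 75900 = -151807/2 ≈ -75904.)
√(n(-609) + q) = √(-609 - 151807/2) = √(-153025/2) = 5*I*√12242/2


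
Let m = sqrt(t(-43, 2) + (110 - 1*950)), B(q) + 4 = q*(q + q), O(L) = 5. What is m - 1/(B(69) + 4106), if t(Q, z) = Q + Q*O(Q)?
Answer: -1/13624 + 3*I*sqrt(122) ≈ -7.34e-5 + 33.136*I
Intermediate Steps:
t(Q, z) = 6*Q (t(Q, z) = Q + Q*5 = Q + 5*Q = 6*Q)
B(q) = -4 + 2*q**2 (B(q) = -4 + q*(q + q) = -4 + q*(2*q) = -4 + 2*q**2)
m = 3*I*sqrt(122) (m = sqrt(6*(-43) + (110 - 1*950)) = sqrt(-258 + (110 - 950)) = sqrt(-258 - 840) = sqrt(-1098) = 3*I*sqrt(122) ≈ 33.136*I)
m - 1/(B(69) + 4106) = 3*I*sqrt(122) - 1/((-4 + 2*69**2) + 4106) = 3*I*sqrt(122) - 1/((-4 + 2*4761) + 4106) = 3*I*sqrt(122) - 1/((-4 + 9522) + 4106) = 3*I*sqrt(122) - 1/(9518 + 4106) = 3*I*sqrt(122) - 1/13624 = -1/13624 + 3*I*sqrt(122)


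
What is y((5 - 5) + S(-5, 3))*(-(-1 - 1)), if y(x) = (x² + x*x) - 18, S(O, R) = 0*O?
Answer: -36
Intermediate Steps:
S(O, R) = 0
y(x) = -18 + 2*x² (y(x) = (x² + x²) - 18 = 2*x² - 18 = -18 + 2*x²)
y((5 - 5) + S(-5, 3))*(-(-1 - 1)) = (-18 + 2*((5 - 5) + 0)²)*(-(-1 - 1)) = (-18 + 2*(0 + 0)²)*(-1*(-2)) = (-18 + 2*0²)*2 = (-18 + 2*0)*2 = (-18 + 0)*2 = -18*2 = -36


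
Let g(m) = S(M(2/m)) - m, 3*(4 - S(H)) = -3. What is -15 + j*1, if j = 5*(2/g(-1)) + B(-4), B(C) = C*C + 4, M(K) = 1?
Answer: 20/3 ≈ 6.6667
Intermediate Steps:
S(H) = 5 (S(H) = 4 - ⅓*(-3) = 4 + 1 = 5)
g(m) = 5 - m
B(C) = 4 + C² (B(C) = C² + 4 = 4 + C²)
j = 65/3 (j = 5*(2/(5 - 1*(-1))) + (4 + (-4)²) = 5*(2/(5 + 1)) + (4 + 16) = 5*(2/6) + 20 = 5*(2*(⅙)) + 20 = 5*(⅓) + 20 = 5/3 + 20 = 65/3 ≈ 21.667)
-15 + j*1 = -15 + (65/3)*1 = -15 + 65/3 = 20/3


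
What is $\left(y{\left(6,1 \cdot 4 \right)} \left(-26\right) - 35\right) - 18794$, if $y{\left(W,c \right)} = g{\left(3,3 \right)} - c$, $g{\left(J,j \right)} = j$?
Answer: $-18803$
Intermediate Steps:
$y{\left(W,c \right)} = 3 - c$
$\left(y{\left(6,1 \cdot 4 \right)} \left(-26\right) - 35\right) - 18794 = \left(\left(3 - 1 \cdot 4\right) \left(-26\right) - 35\right) - 18794 = \left(\left(3 - 4\right) \left(-26\right) - 35\right) - 18794 = \left(\left(-1\right) \left(-26\right) - 35\right) - 18794 = \left(26 - 35\right) - 18794 = -9 - 18794 = -18803$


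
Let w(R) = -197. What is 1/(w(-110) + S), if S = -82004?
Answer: -1/82201 ≈ -1.2165e-5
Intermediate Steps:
1/(w(-110) + S) = 1/(-197 - 82004) = 1/(-82201) = -1/82201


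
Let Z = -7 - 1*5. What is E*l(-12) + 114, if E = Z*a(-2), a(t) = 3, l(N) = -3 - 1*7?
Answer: 474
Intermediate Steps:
l(N) = -10 (l(N) = -3 - 7 = -10)
Z = -12 (Z = -7 - 5 = -12)
E = -36 (E = -12*3 = -36)
E*l(-12) + 114 = -36*(-10) + 114 = 360 + 114 = 474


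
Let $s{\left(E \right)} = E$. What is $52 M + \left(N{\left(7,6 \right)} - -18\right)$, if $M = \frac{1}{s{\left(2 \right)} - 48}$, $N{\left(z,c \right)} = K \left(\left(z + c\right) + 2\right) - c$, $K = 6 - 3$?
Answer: $\frac{1285}{23} \approx 55.87$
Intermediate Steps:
$K = 3$ ($K = 6 - 3 = 3$)
$N{\left(z,c \right)} = 6 + 2 c + 3 z$ ($N{\left(z,c \right)} = 3 \left(\left(z + c\right) + 2\right) - c = 3 \left(\left(c + z\right) + 2\right) - c = 3 \left(2 + c + z\right) - c = \left(6 + 3 c + 3 z\right) - c = 6 + 2 c + 3 z$)
$M = - \frac{1}{46}$ ($M = \frac{1}{2 - 48} = \frac{1}{-46} = - \frac{1}{46} \approx -0.021739$)
$52 M + \left(N{\left(7,6 \right)} - -18\right) = 52 \left(- \frac{1}{46}\right) + \left(\left(6 + 2 \cdot 6 + 3 \cdot 7\right) - -18\right) = - \frac{26}{23} + \left(\left(6 + 12 + 21\right) + 18\right) = - \frac{26}{23} + \left(39 + 18\right) = - \frac{26}{23} + 57 = \frac{1285}{23}$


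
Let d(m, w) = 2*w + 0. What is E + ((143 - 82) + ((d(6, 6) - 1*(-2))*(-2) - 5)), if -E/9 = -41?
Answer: 397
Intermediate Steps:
d(m, w) = 2*w
E = 369 (E = -9*(-41) = 369)
E + ((143 - 82) + ((d(6, 6) - 1*(-2))*(-2) - 5)) = 369 + ((143 - 82) + ((2*6 - 1*(-2))*(-2) - 5)) = 369 + (61 + ((12 + 2)*(-2) - 5)) = 369 + (61 + (14*(-2) - 5)) = 369 + (61 + (-28 - 5)) = 369 + (61 - 33) = 369 + 28 = 397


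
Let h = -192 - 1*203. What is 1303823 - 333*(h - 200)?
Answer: 1501958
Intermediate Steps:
h = -395 (h = -192 - 203 = -395)
1303823 - 333*(h - 200) = 1303823 - 333*(-395 - 200) = 1303823 - 333*(-595) = 1303823 + 198135 = 1501958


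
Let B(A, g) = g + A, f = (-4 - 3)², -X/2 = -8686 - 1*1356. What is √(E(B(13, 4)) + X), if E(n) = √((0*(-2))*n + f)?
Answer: √20091 ≈ 141.74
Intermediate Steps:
X = 20084 (X = -2*(-8686 - 1*1356) = -2*(-8686 - 1356) = -2*(-10042) = 20084)
f = 49 (f = (-7)² = 49)
B(A, g) = A + g
E(n) = 7 (E(n) = √((0*(-2))*n + 49) = √(0*n + 49) = √(0 + 49) = √49 = 7)
√(E(B(13, 4)) + X) = √(7 + 20084) = √20091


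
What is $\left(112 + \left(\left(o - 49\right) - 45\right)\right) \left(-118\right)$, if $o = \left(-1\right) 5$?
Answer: $-1534$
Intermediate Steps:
$o = -5$
$\left(112 + \left(\left(o - 49\right) - 45\right)\right) \left(-118\right) = \left(112 - 99\right) \left(-118\right) = 13 \left(-118\right) = -1534$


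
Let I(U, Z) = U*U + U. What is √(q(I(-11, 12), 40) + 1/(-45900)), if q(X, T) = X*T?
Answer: √10299959949/1530 ≈ 66.333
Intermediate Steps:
I(U, Z) = U + U² (I(U, Z) = U² + U = U + U²)
q(X, T) = T*X
√(q(I(-11, 12), 40) + 1/(-45900)) = √(40*(-11*(1 - 11)) + 1/(-45900)) = √(40*(-11*(-10)) - 1/45900) = √(40*110 - 1/45900) = √(4400 - 1/45900) = √(201959999/45900) = √10299959949/1530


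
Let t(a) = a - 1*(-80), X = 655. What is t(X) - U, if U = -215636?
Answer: 216371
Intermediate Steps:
t(a) = 80 + a (t(a) = a + 80 = 80 + a)
t(X) - U = (80 + 655) - 1*(-215636) = 735 + 215636 = 216371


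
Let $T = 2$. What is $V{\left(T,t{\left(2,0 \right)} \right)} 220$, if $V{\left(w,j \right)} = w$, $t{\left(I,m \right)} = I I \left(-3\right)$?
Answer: $440$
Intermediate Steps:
$t{\left(I,m \right)} = - 3 I^{2}$ ($t{\left(I,m \right)} = I^{2} \left(-3\right) = - 3 I^{2}$)
$V{\left(T,t{\left(2,0 \right)} \right)} 220 = 2 \cdot 220 = 440$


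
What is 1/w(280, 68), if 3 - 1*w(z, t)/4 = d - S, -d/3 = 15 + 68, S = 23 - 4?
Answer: 1/1084 ≈ 0.00092251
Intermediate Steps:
S = 19
d = -249 (d = -3*(15 + 68) = -3*83 = -249)
w(z, t) = 1084 (w(z, t) = 12 - 4*(-249 - 1*19) = 12 - 4*(-249 - 19) = 12 - 4*(-268) = 12 + 1072 = 1084)
1/w(280, 68) = 1/1084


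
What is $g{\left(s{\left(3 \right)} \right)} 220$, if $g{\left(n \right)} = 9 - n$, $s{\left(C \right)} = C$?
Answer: $1320$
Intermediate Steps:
$g{\left(s{\left(3 \right)} \right)} 220 = \left(9 - 3\right) 220 = 6 \cdot 220 = 1320$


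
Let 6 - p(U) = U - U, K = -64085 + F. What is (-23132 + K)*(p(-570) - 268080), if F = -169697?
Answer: 68871963636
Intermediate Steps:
K = -233782 (K = -64085 - 169697 = -233782)
p(U) = 6 (p(U) = 6 - (U - U) = 6 - 1*0 = 6 + 0 = 6)
(-23132 + K)*(p(-570) - 268080) = (-23132 - 233782)*(6 - 268080) = -256914*(-268074) = 68871963636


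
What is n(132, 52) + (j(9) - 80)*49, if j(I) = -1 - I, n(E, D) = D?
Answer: -4358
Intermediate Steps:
n(132, 52) + (j(9) - 80)*49 = 52 + ((-1 - 1*9) - 80)*49 = 52 + ((-1 - 9) - 80)*49 = 52 + (-10 - 80)*49 = 52 - 90*49 = 52 - 4410 = -4358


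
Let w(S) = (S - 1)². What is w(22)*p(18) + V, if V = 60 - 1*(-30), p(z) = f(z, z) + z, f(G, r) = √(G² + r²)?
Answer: 8028 + 7938*√2 ≈ 19254.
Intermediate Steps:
w(S) = (-1 + S)²
p(z) = z + √2*√(z²) (p(z) = √(z² + z²) + z = √(2*z²) + z = √2*√(z²) + z = z + √2*√(z²))
V = 90 (V = 60 + 30 = 90)
w(22)*p(18) + V = (-1 + 22)²*(18 + √2*√(18²)) + 90 = 21²*(18 + √2*√324) + 90 = 441*(18 + √2*18) + 90 = 441*(18 + 18*√2) + 90 = (7938 + 7938*√2) + 90 = 8028 + 7938*√2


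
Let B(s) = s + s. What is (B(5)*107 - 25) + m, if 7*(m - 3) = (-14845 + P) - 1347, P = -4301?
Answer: -13157/7 ≈ -1879.6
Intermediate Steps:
B(s) = 2*s
m = -20472/7 (m = 3 + ((-14845 - 4301) - 1347)/7 = 3 + (-19146 - 1347)/7 = 3 + (1/7)*(-20493) = 3 - 20493/7 = -20472/7 ≈ -2924.6)
(B(5)*107 - 25) + m = ((2*5)*107 - 25) - 20472/7 = (10*107 - 25) - 20472/7 = (1070 - 25) - 20472/7 = 1045 - 20472/7 = -13157/7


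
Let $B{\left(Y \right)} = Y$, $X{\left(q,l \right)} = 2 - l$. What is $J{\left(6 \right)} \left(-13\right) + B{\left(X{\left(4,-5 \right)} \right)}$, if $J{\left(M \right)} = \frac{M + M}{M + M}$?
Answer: $-6$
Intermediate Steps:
$J{\left(M \right)} = 1$ ($J{\left(M \right)} = \frac{2 M}{2 M} = 2 M \frac{1}{2 M} = 1$)
$J{\left(6 \right)} \left(-13\right) + B{\left(X{\left(4,-5 \right)} \right)} = 1 \left(-13\right) + \left(2 - -5\right) = -13 + \left(2 + 5\right) = -13 + 7 = -6$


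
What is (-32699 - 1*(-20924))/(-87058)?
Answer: 11775/87058 ≈ 0.13525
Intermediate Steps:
(-32699 - 1*(-20924))/(-87058) = (-32699 + 20924)*(-1/87058) = -11775*(-1/87058) = 11775/87058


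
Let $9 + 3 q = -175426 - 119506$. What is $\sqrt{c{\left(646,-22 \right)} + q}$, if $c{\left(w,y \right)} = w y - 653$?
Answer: $\frac{4 i \sqrt{63663}}{3} \approx 336.42 i$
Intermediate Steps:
$q = - \frac{294941}{3}$ ($q = -3 + \frac{-175426 - 119506}{3} = -3 + \frac{1}{3} \left(-294932\right) = -3 - \frac{294932}{3} = - \frac{294941}{3} \approx -98314.0$)
$c{\left(w,y \right)} = -653 + w y$
$\sqrt{c{\left(646,-22 \right)} + q} = \sqrt{\left(-653 + 646 \left(-22\right)\right) - \frac{294941}{3}} = \sqrt{\left(-653 - 14212\right) - \frac{294941}{3}} = \sqrt{-14865 - \frac{294941}{3}} = \sqrt{- \frac{339536}{3}} = \frac{4 i \sqrt{63663}}{3}$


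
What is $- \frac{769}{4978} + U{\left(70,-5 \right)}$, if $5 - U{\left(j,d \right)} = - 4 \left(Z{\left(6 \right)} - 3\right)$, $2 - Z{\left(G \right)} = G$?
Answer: $- \frac{115263}{4978} \approx -23.154$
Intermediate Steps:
$Z{\left(G \right)} = 2 - G$
$U{\left(j,d \right)} = -23$ ($U{\left(j,d \right)} = 5 - - 4 \left(\left(2 - 6\right) - 3\right) = 5 - - 4 \left(-4 - 3\right) = 5 - \left(-4\right) \left(-7\right) = 5 - 28 = -23$)
$- \frac{769}{4978} + U{\left(70,-5 \right)} = - \frac{769}{4978} - 23 = - \frac{115263}{4978}$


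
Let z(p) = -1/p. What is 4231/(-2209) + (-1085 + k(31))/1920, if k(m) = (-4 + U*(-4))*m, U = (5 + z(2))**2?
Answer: -136175/35344 ≈ -3.8528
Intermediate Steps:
U = 81/4 (U = (5 - 1/2)**2 = (9/2)**2 = 81/4 ≈ 20.250)
k(m) = -85*m (k(m) = (-4 + (81/4)*(-4))*m = (-4 - 81)*m = -85*m)
4231/(-2209) + (-1085 + k(31))/1920 = 4231/(-2209) + (-1085 - 85*31)/1920 = 4231*(-1/2209) + (-1085 - 2635)*(1/1920) = -4231/2209 - 3720*1/1920 = -4231/2209 - 31/16 = -136175/35344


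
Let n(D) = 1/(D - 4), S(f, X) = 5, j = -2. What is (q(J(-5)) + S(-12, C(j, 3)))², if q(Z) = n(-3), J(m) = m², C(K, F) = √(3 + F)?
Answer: 1156/49 ≈ 23.592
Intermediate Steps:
n(D) = 1/(-4 + D)
q(Z) = -⅐ (q(Z) = 1/(-4 - 3) = 1/(-7) = -⅐)
(q(J(-5)) + S(-12, C(j, 3)))² = (-⅐ + 5)² = (34/7)² = 1156/49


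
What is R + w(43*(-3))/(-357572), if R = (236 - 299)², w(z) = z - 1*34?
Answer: 1419203431/357572 ≈ 3969.0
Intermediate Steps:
w(z) = -34 + z (w(z) = z - 34 = -34 + z)
R = 3969 (R = (-63)² = 3969)
R + w(43*(-3))/(-357572) = 3969 + (-34 + 43*(-3))/(-357572) = 3969 + (-34 - 129)*(-1/357572) = 3969 - 163*(-1/357572) = 3969 + 163/357572 = 1419203431/357572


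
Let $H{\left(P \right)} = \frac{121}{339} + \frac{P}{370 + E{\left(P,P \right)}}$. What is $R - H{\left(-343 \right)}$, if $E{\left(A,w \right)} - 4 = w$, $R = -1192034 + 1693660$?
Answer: $\frac{5271700160}{10509} \approx 5.0164 \cdot 10^{5}$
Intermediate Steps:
$R = 501626$
$E{\left(A,w \right)} = 4 + w$
$H{\left(P \right)} = \frac{121}{339} + \frac{P}{374 + P}$ ($H{\left(P \right)} = \frac{121}{339} + \frac{P}{370 + \left(4 + P\right)} = 121 \cdot \frac{1}{339} + \frac{P}{374 + P} = \frac{121}{339} + \frac{P}{374 + P}$)
$R - H{\left(-343 \right)} = 501626 - \frac{2 \left(22627 + 230 \left(-343\right)\right)}{339 \left(374 - 343\right)} = 501626 - \frac{2 \left(22627 - 78890\right)}{339 \cdot 31} = 501626 - \frac{2}{339} \cdot \frac{1}{31} \left(-56263\right) = 501626 - - \frac{112526}{10509} = 501626 + \frac{112526}{10509} = \frac{5271700160}{10509}$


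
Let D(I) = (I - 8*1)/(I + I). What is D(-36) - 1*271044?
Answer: -4878781/18 ≈ -2.7104e+5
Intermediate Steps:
D(I) = (-8 + I)/(2*I) (D(I) = (I - 8)/((2*I)) = (-8 + I)*(1/(2*I)) = (-8 + I)/(2*I))
D(-36) - 1*271044 = (½)*(-8 - 36)/(-36) - 1*271044 = (½)*(-1/36)*(-44) - 271044 = 11/18 - 271044 = -4878781/18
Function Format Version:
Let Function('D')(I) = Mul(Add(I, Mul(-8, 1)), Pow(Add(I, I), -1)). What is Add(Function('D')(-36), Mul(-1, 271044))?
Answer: Rational(-4878781, 18) ≈ -2.7104e+5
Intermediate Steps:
Function('D')(I) = Mul(Rational(1, 2), Pow(I, -1), Add(-8, I)) (Function('D')(I) = Mul(Add(I, -8), Pow(Mul(2, I), -1)) = Mul(Add(-8, I), Mul(Rational(1, 2), Pow(I, -1))) = Mul(Rational(1, 2), Pow(I, -1), Add(-8, I)))
Add(Function('D')(-36), Mul(-1, 271044)) = Add(Mul(Rational(1, 2), Pow(-36, -1), Add(-8, -36)), Mul(-1, 271044)) = Add(Mul(Rational(1, 2), Rational(-1, 36), -44), -271044) = Add(Rational(11, 18), -271044) = Rational(-4878781, 18)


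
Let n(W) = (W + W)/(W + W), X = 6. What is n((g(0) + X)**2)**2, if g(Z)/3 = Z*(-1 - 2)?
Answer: 1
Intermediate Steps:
g(Z) = -9*Z (g(Z) = 3*(Z*(-1 - 2)) = 3*(Z*(-3)) = 3*(-3*Z) = -9*Z)
n(W) = 1 (n(W) = (2*W)/((2*W)) = (2*W)*(1/(2*W)) = 1)
n((g(0) + X)**2)**2 = 1**2 = 1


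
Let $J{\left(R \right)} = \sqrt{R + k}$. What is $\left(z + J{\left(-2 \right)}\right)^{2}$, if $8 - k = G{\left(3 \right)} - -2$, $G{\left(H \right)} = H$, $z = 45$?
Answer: $2116$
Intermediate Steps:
$k = 3$ ($k = 8 - \left(3 - -2\right) = 8 - \left(3 + 2\right) = 8 - 5 = 3$)
$J{\left(R \right)} = \sqrt{3 + R}$ ($J{\left(R \right)} = \sqrt{R + 3} = \sqrt{3 + R}$)
$\left(z + J{\left(-2 \right)}\right)^{2} = \left(45 + \sqrt{3 - 2}\right)^{2} = \left(45 + \sqrt{1}\right)^{2} = \left(45 + 1\right)^{2} = 46^{2} = 2116$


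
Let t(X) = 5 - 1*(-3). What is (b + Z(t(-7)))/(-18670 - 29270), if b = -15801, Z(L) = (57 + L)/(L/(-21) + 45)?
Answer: 1233681/3743315 ≈ 0.32957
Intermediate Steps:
t(X) = 8 (t(X) = 5 + 3 = 8)
Z(L) = (57 + L)/(45 - L/21) (Z(L) = (57 + L)/(L*(-1/21) + 45) = (57 + L)/(-L/21 + 45) = (57 + L)/(45 - L/21))
(b + Z(t(-7)))/(-18670 - 29270) = (-15801 + 21*(-57 - 1*8)/(-945 + 8))/(-18670 - 29270) = (-15801 + 21*(-57 - 8)/(-937))/(-47940) = (-15801 + 21*(-1/937)*(-65))*(-1/47940) = (-15801 + 1365/937)*(-1/47940) = -14804172/937*(-1/47940) = 1233681/3743315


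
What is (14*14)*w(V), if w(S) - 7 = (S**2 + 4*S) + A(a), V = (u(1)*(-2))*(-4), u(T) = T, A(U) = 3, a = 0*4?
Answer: 20776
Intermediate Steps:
a = 0
V = 8 (V = (1*(-2))*(-4) = -2*(-4) = 8)
w(S) = 10 + S**2 + 4*S (w(S) = 7 + ((S**2 + 4*S) + 3) = 7 + (3 + S**2 + 4*S) = 10 + S**2 + 4*S)
(14*14)*w(V) = (14*14)*(10 + 8**2 + 4*8) = 196*(10 + 64 + 32) = 196*106 = 20776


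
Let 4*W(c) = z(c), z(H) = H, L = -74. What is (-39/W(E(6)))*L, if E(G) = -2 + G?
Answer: 2886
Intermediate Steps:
W(c) = c/4
(-39/W(E(6)))*L = -39*4/(-2 + 6)*(-74) = -39/1*(-74) = -39*1*(-74) = -39*(-74) = 2886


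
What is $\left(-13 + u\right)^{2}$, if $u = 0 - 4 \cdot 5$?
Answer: $1089$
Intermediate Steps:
$u = -20$ ($u = 0 - 20 = -20$)
$\left(-13 + u\right)^{2} = \left(-13 - 20\right)^{2} = \left(-33\right)^{2} = 1089$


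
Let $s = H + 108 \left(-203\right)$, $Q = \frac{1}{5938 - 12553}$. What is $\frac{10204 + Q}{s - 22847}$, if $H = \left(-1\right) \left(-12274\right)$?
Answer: $- \frac{67499459}{214967655} \approx -0.314$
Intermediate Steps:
$Q = - \frac{1}{6615}$ ($Q = \frac{1}{-6615} = - \frac{1}{6615} \approx -0.00015117$)
$H = 12274$
$s = -9650$ ($s = 12274 + 108 \left(-203\right) = 12274 - 21924 = -9650$)
$\frac{10204 + Q}{s - 22847} = \frac{10204 - \frac{1}{6615}}{-9650 - 22847} = \frac{67499459}{6615 \left(-32497\right)} = \frac{67499459}{6615} \left(- \frac{1}{32497}\right) = - \frac{67499459}{214967655}$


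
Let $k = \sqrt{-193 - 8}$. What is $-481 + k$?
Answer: $-481 + i \sqrt{201} \approx -481.0 + 14.177 i$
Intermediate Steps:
$k = i \sqrt{201}$ ($k = \sqrt{-201} = i \sqrt{201} \approx 14.177 i$)
$-481 + k = -481 + i \sqrt{201}$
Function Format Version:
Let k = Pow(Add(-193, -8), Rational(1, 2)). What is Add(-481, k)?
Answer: Add(-481, Mul(I, Pow(201, Rational(1, 2)))) ≈ Add(-481.00, Mul(14.177, I))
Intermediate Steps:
k = Mul(I, Pow(201, Rational(1, 2))) (k = Pow(-201, Rational(1, 2)) = Mul(I, Pow(201, Rational(1, 2))) ≈ Mul(14.177, I))
Add(-481, k) = Add(-481, Mul(I, Pow(201, Rational(1, 2))))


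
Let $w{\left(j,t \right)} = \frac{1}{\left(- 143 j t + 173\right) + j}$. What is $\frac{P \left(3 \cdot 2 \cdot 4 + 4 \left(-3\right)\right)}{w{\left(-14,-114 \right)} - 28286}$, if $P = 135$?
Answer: $- \frac{73894356}{1290231947} \approx -0.057272$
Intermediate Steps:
$w{\left(j,t \right)} = \frac{1}{173 + j - 143 j t}$ ($w{\left(j,t \right)} = \frac{1}{\left(- 143 j t + 173\right) + j} = \frac{1}{\left(173 - 143 j t\right) + j} = \frac{1}{173 + j - 143 j t}$)
$\frac{P \left(3 \cdot 2 \cdot 4 + 4 \left(-3\right)\right)}{w{\left(-14,-114 \right)} - 28286} = \frac{135 \left(3 \cdot 2 \cdot 4 + 4 \left(-3\right)\right)}{\frac{1}{173 - 14 - \left(-2002\right) \left(-114\right)} - 28286} = \frac{135 \left(6 \cdot 4 - 12\right)}{\frac{1}{173 - 14 - 228228} - 28286} = \frac{135 \left(24 - 12\right)}{\frac{1}{-228069} - 28286} = \frac{135 \cdot 12}{- \frac{1}{228069} - 28286} = \frac{1620}{- \frac{6451159735}{228069}} = 1620 \left(- \frac{228069}{6451159735}\right) = - \frac{73894356}{1290231947}$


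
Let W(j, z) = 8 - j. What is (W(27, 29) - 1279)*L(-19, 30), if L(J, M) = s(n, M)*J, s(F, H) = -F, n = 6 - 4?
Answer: -49324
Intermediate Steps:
n = 2
L(J, M) = -2*J (L(J, M) = (-1*2)*J = -2*J)
(W(27, 29) - 1279)*L(-19, 30) = ((8 - 1*27) - 1279)*(-2*(-19)) = ((8 - 27) - 1279)*38 = (-19 - 1279)*38 = -1298*38 = -49324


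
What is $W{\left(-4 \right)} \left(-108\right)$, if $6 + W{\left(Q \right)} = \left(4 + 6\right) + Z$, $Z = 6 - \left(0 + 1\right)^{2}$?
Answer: $-972$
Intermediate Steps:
$Z = 5$ ($Z = 6 - 1^{2} = 6 - 1 = 5$)
$W{\left(Q \right)} = 9$ ($W{\left(Q \right)} = -6 + \left(\left(4 + 6\right) + 5\right) = -6 + \left(10 + 5\right) = -6 + 15 = 9$)
$W{\left(-4 \right)} \left(-108\right) = 9 \left(-108\right) = -972$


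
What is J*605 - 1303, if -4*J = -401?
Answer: 237393/4 ≈ 59348.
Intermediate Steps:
J = 401/4 (J = -¼*(-401) = 401/4 ≈ 100.25)
J*605 - 1303 = (401/4)*605 - 1303 = 242605/4 - 1303 = 237393/4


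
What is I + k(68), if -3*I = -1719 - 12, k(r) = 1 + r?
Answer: 646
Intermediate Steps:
I = 577 (I = -(-1719 - 12)/3 = -1/3*(-1731) = 577)
I + k(68) = 577 + (1 + 68) = 577 + 69 = 646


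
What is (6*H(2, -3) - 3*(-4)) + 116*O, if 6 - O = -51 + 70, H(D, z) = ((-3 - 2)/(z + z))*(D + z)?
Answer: -1501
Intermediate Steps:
H(D, z) = -5*(D + z)/(2*z) (H(D, z) = (-5*1/(2*z))*(D + z) = (-5/(2*z))*(D + z) = -5*(D + z)/(2*z))
O = -13 (O = 6 - (-51 + 70) = 6 - 1*19 = 6 - 19 = -13)
(6*H(2, -3) - 3*(-4)) + 116*O = (6*((5/2)*(-1*2 - 1*(-3))/(-3)) - 3*(-4)) + 116*(-13) = (6*((5/2)*(-⅓)*(-2 + 3)) + 12) - 1508 = (6*((5/2)*(-⅓)*1) + 12) - 1508 = (6*(-⅚) + 12) - 1508 = (-5 + 12) - 1508 = 7 - 1508 = -1501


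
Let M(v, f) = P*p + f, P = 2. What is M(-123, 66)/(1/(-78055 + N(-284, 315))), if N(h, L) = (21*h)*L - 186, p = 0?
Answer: -129155466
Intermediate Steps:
N(h, L) = -186 + 21*L*h (N(h, L) = 21*L*h - 186 = -186 + 21*L*h)
M(v, f) = f (M(v, f) = 2*0 + f = 0 + f = f)
M(-123, 66)/(1/(-78055 + N(-284, 315))) = 66/(1/(-78055 + (-186 + 21*315*(-284)))) = 66/(1/(-78055 + (-186 - 1878660))) = 66/(1/(-78055 - 1878846)) = 66/(1/(-1956901)) = 66/(-1/1956901) = 66*(-1956901) = -129155466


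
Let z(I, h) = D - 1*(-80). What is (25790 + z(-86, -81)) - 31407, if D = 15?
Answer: -5522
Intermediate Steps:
z(I, h) = 95 (z(I, h) = 15 - 1*(-80) = 15 + 80 = 95)
(25790 + z(-86, -81)) - 31407 = (25790 + 95) - 31407 = 25885 - 31407 = -5522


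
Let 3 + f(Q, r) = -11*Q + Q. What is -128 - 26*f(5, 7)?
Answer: 1250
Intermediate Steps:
f(Q, r) = -3 - 10*Q (f(Q, r) = -3 + (-11*Q + Q) = -3 - 10*Q)
-128 - 26*f(5, 7) = -128 - 26*(-3 - 10*5) = -128 - 26*(-3 - 50) = -128 - 26*(-53) = -128 + 1378 = 1250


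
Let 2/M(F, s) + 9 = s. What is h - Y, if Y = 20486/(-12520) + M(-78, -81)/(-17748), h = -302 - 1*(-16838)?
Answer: 2067043952143/124990290 ≈ 16538.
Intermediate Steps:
M(F, s) = 2/(-9 + s)
h = 16536 (h = -302 + 16838 = 16536)
Y = -204516703/124990290 (Y = 20486/(-12520) + (2/(-9 - 81))/(-17748) = 20486*(-1/12520) + (2/(-90))*(-1/17748) = -10243/6260 + (2*(-1/90))*(-1/17748) = -10243/6260 - 1/45*(-1/17748) = -10243/6260 + 1/798660 = -204516703/124990290 ≈ -1.6363)
h - Y = 16536 - 1*(-204516703/124990290) = 16536 + 204516703/124990290 = 2067043952143/124990290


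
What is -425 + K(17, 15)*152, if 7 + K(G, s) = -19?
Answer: -4377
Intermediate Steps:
K(G, s) = -26 (K(G, s) = -7 - 19 = -26)
-425 + K(17, 15)*152 = -425 - 26*152 = -425 - 3952 = -4377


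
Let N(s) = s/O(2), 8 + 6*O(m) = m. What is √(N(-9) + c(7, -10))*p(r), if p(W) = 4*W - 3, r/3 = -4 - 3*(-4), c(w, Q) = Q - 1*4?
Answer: 93*I*√5 ≈ 207.95*I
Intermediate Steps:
O(m) = -4/3 + m/6
c(w, Q) = -4 + Q (c(w, Q) = Q - 4 = -4 + Q)
r = 24 (r = 3*(-4 - 3*(-4)) = 3*(-4 + 12) = 3*8 = 24)
p(W) = -3 + 4*W
N(s) = -s (N(s) = s/(-4/3 + (⅙)*2) = s/(-4/3 + ⅓) = s/(-1) = s*(-1) = -s)
√(N(-9) + c(7, -10))*p(r) = √(-1*(-9) + (-4 - 10))*(-3 + 4*24) = √(9 - 14)*(-3 + 96) = √(-5)*93 = (I*√5)*93 = 93*I*√5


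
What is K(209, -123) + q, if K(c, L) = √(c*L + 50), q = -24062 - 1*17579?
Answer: -41641 + I*√25657 ≈ -41641.0 + 160.18*I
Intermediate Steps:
q = -41641 (q = -24062 - 17579 = -41641)
K(c, L) = √(50 + L*c) (K(c, L) = √(L*c + 50) = √(50 + L*c))
K(209, -123) + q = √(50 - 123*209) - 41641 = √(50 - 25707) - 41641 = √(-25657) - 41641 = I*√25657 - 41641 = -41641 + I*√25657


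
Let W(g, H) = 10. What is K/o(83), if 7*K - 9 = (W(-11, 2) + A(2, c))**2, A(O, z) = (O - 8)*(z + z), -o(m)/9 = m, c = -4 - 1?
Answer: -4909/5229 ≈ -0.93880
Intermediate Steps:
c = -5
o(m) = -9*m
A(O, z) = 2*z*(-8 + O) (A(O, z) = (-8 + O)*(2*z) = 2*z*(-8 + O))
K = 4909/7 (K = 9/7 + (10 + 2*(-5)*(-8 + 2))**2/7 = 9/7 + (10 + 2*(-5)*(-6))**2/7 = 9/7 + (10 + 60)**2/7 = 9/7 + (1/7)*70**2 = 9/7 + (1/7)*4900 = 9/7 + 700 = 4909/7 ≈ 701.29)
K/o(83) = 4909/(7*((-9*83))) = (4909/7)/(-747) = (4909/7)*(-1/747) = -4909/5229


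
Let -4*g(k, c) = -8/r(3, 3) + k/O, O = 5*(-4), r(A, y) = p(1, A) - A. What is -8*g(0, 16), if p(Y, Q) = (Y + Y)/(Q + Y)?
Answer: 32/5 ≈ 6.4000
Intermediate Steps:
p(Y, Q) = 2*Y/(Q + Y) (p(Y, Q) = (2*Y)/(Q + Y) = 2*Y/(Q + Y))
r(A, y) = -A + 2/(1 + A) (r(A, y) = 2*1/(A + 1) - A = 2*1/(1 + A) - A = 2/(1 + A) - A = -A + 2/(1 + A))
O = -20
g(k, c) = -4/5 + k/80 (g(k, c) = -(-8*(1 + 3)/(2 - 1*3*(1 + 3)) + k/(-20))/4 = -(-8*4/(2 - 1*3*4) + k*(-1/20))/4 = -(-8*4/(2 - 12) - k/20)/4 = -(-8/((1/4)*(-10)) - k/20)/4 = -(-8/(-5/2) - k/20)/4 = -(-8*(-2/5) - k/20)/4 = -(16/5 - k/20)/4 = -4/5 + k/80)
-8*g(0, 16) = -8*(-4/5 + (1/80)*0) = -8*(-4/5 + 0) = -8*(-4/5) = 32/5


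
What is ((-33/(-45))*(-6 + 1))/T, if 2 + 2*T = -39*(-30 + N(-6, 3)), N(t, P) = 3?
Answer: -22/3153 ≈ -0.0069775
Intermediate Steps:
T = 1051/2 (T = -1 + (-39*(-30 + 3))/2 = -1 + (-39*(-27))/2 = -1 + (1/2)*1053 = -1 + 1053/2 = 1051/2 ≈ 525.50)
((-33/(-45))*(-6 + 1))/T = ((-33/(-45))*(-6 + 1))/(1051/2) = (-33*(-1/45)*(-5))*(2/1051) = ((11/15)*(-5))*(2/1051) = -11/3*2/1051 = -22/3153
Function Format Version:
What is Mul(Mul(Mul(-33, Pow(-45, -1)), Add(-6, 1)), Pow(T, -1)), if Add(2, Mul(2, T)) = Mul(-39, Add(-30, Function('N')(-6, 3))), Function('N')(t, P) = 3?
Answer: Rational(-22, 3153) ≈ -0.0069775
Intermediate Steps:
T = Rational(1051, 2) (T = Add(-1, Mul(Rational(1, 2), Mul(-39, Add(-30, 3)))) = Add(-1, Mul(Rational(1, 2), Mul(-39, -27))) = Add(-1, Mul(Rational(1, 2), 1053)) = Add(-1, Rational(1053, 2)) = Rational(1051, 2) ≈ 525.50)
Mul(Mul(Mul(-33, Pow(-45, -1)), Add(-6, 1)), Pow(T, -1)) = Mul(Mul(Mul(-33, Pow(-45, -1)), Add(-6, 1)), Pow(Rational(1051, 2), -1)) = Mul(Mul(Mul(-33, Rational(-1, 45)), -5), Rational(2, 1051)) = Mul(Mul(Rational(11, 15), -5), Rational(2, 1051)) = Mul(Rational(-11, 3), Rational(2, 1051)) = Rational(-22, 3153)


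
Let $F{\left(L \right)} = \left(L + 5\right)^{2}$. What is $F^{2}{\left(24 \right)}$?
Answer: $707281$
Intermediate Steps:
$F{\left(L \right)} = \left(5 + L\right)^{2}$
$F^{2}{\left(24 \right)} = \left(\left(5 + 24\right)^{2}\right)^{2} = \left(29^{2}\right)^{2} = 841^{2} = 707281$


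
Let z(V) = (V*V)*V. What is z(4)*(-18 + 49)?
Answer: 1984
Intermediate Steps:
z(V) = V**3 (z(V) = V**2*V = V**3)
z(4)*(-18 + 49) = 4**3*(-18 + 49) = 64*31 = 1984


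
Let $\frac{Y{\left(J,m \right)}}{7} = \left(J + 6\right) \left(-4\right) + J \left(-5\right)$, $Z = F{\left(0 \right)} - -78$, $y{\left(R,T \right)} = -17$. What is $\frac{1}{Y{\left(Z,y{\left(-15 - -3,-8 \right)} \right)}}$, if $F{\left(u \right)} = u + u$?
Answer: $- \frac{1}{5082} \approx -0.00019677$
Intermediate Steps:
$F{\left(u \right)} = 2 u$
$Z = 78$ ($Z = 2 \cdot 0 - -78 = 0 + 78 = 78$)
$Y{\left(J,m \right)} = -168 - 63 J$ ($Y{\left(J,m \right)} = 7 \left(\left(J + 6\right) \left(-4\right) + J \left(-5\right)\right) = 7 \left(\left(6 + J\right) \left(-4\right) - 5 J\right) = 7 \left(\left(-24 - 4 J\right) - 5 J\right) = 7 \left(-24 - 9 J\right) = -168 - 63 J$)
$\frac{1}{Y{\left(Z,y{\left(-15 - -3,-8 \right)} \right)}} = \frac{1}{-168 - 4914} = \frac{1}{-5082} = - \frac{1}{5082}$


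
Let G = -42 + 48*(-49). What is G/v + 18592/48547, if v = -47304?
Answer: 55316527/127581516 ≈ 0.43358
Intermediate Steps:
G = -2394 (G = -42 - 2352 = -2394)
G/v + 18592/48547 = -2394/(-47304) + 18592/48547 = -2394*(-1/47304) + 18592*(1/48547) = 133/2628 + 18592/48547 = 55316527/127581516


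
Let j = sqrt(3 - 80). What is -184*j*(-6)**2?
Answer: -6624*I*sqrt(77) ≈ -58125.0*I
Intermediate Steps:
j = I*sqrt(77) (j = sqrt(-77) = I*sqrt(77) ≈ 8.775*I)
-184*j*(-6)**2 = -184*I*sqrt(77)*(-6)**2 = -184*I*sqrt(77)*36 = -6624*I*sqrt(77)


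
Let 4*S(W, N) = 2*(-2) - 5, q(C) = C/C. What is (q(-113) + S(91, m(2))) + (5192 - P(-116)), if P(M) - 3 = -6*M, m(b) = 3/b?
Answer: 17967/4 ≈ 4491.8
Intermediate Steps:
P(M) = 3 - 6*M
q(C) = 1
S(W, N) = -9/4 (S(W, N) = (2*(-2) - 5)/4 = (-4 - 5)/4 = (¼)*(-9) = -9/4)
(q(-113) + S(91, m(2))) + (5192 - P(-116)) = (1 - 9/4) + (5192 - (3 - 6*(-116))) = -5/4 + (5192 - (3 + 696)) = -5/4 + (5192 - 1*699) = -5/4 + (5192 - 699) = -5/4 + 4493 = 17967/4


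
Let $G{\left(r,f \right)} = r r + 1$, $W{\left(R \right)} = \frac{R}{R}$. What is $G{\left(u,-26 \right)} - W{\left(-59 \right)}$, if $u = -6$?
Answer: $36$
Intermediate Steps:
$W{\left(R \right)} = 1$
$G{\left(r,f \right)} = 1 + r^{2}$ ($G{\left(r,f \right)} = r^{2} + 1 = 1 + r^{2}$)
$G{\left(u,-26 \right)} - W{\left(-59 \right)} = \left(1 + \left(-6\right)^{2}\right) - 1 = \left(1 + 36\right) - 1 = 37 - 1 = 36$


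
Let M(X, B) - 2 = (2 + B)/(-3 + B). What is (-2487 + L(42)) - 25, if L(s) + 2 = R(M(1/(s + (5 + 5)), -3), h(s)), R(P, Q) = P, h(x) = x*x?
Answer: -15071/6 ≈ -2511.8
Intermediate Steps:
M(X, B) = 2 + (2 + B)/(-3 + B)
h(x) = x²
L(s) = ⅙ (L(s) = -2 + (-4 + 3*(-3))/(-3 - 3) = -2 + (-4 - 9)/(-6) = -2 - ⅙*(-13) = -2 + 13/6 = ⅙)
(-2487 + L(42)) - 25 = (-2487 + ⅙) - 25 = -14921/6 - 25 = -15071/6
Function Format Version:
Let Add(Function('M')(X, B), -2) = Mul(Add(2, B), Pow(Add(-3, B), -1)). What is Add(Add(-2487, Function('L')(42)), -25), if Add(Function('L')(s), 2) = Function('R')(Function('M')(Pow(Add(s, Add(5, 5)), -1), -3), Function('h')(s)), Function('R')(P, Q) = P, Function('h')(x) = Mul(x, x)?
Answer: Rational(-15071, 6) ≈ -2511.8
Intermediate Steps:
Function('M')(X, B) = Add(2, Mul(Pow(Add(-3, B), -1), Add(2, B))) (Function('M')(X, B) = Add(2, Mul(Add(2, B), Pow(Add(-3, B), -1))) = Add(2, Mul(Pow(Add(-3, B), -1), Add(2, B))))
Function('h')(x) = Pow(x, 2)
Function('L')(s) = Rational(1, 6) (Function('L')(s) = Add(-2, Mul(Pow(Add(-3, -3), -1), Add(-4, Mul(3, -3)))) = Add(-2, Mul(Pow(-6, -1), Add(-4, -9))) = Add(-2, Mul(Rational(-1, 6), -13)) = Add(-2, Rational(13, 6)) = Rational(1, 6))
Add(Add(-2487, Function('L')(42)), -25) = Add(Add(-2487, Rational(1, 6)), -25) = Add(Rational(-14921, 6), -25) = Rational(-15071, 6)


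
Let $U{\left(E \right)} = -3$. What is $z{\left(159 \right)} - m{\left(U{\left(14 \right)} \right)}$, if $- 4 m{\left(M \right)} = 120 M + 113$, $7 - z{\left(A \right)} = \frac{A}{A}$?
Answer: $- \frac{223}{4} \approx -55.75$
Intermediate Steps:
$z{\left(A \right)} = 6$ ($z{\left(A \right)} = 7 - \frac{A}{A} = 7 - 1 = 6$)
$m{\left(M \right)} = - \frac{113}{4} - 30 M$ ($m{\left(M \right)} = - \frac{120 M + 113}{4} = - \frac{113 + 120 M}{4} = - \frac{113}{4} - 30 M$)
$z{\left(159 \right)} - m{\left(U{\left(14 \right)} \right)} = 6 - \left(- \frac{113}{4} - -90\right) = 6 - \left(- \frac{113}{4} + 90\right) = 6 - \frac{247}{4} = - \frac{223}{4}$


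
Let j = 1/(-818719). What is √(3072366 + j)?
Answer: √2059409390644525007/818719 ≈ 1752.8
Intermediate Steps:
j = -1/818719 ≈ -1.2214e-6
√(3072366 + j) = √(3072366 - 1/818719) = √(2515404419153/818719) = √2059409390644525007/818719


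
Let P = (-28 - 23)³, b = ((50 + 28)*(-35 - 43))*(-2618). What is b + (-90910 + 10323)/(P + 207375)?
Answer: 91553631977/5748 ≈ 1.5928e+7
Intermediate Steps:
b = 15927912 (b = (78*(-78))*(-2618) = -6084*(-2618) = 15927912)
P = -132651 (P = (-51)³ = -132651)
b + (-90910 + 10323)/(P + 207375) = 15927912 + (-90910 + 10323)/(-132651 + 207375) = 15927912 - 80587/74724 = 15927912 - 80587*1/74724 = 15927912 - 6199/5748 = 91553631977/5748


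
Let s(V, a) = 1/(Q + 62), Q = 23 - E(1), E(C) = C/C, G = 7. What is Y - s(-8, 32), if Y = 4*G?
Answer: 2351/84 ≈ 27.988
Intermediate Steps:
E(C) = 1
Y = 28 (Y = 4*7 = 28)
Q = 22 (Q = 23 - 1*1 = 23 - 1 = 22)
s(V, a) = 1/84 (s(V, a) = 1/(22 + 62) = 1/84)
Y - s(-8, 32) = 28 - 1*1/84 = 28 - 1/84 = 2351/84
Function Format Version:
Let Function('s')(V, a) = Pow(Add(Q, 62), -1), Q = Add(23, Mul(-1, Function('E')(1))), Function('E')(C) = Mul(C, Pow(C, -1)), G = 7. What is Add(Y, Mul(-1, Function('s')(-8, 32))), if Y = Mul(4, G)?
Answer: Rational(2351, 84) ≈ 27.988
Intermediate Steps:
Function('E')(C) = 1
Y = 28 (Y = Mul(4, 7) = 28)
Q = 22 (Q = Add(23, Mul(-1, 1)) = Add(23, -1) = 22)
Function('s')(V, a) = Rational(1, 84) (Function('s')(V, a) = Pow(Add(22, 62), -1) = Pow(84, -1) = Rational(1, 84))
Add(Y, Mul(-1, Function('s')(-8, 32))) = Add(28, Mul(-1, Rational(1, 84))) = Add(28, Rational(-1, 84)) = Rational(2351, 84)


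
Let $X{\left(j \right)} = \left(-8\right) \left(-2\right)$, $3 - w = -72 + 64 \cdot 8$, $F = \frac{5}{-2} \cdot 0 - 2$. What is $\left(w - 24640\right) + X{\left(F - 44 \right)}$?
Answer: $-25061$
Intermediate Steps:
$F = -2$ ($F = 5 \left(- \frac{1}{2}\right) 0 - 2 = \left(- \frac{5}{2}\right) 0 - 2 = 0 - 2 = -2$)
$w = -437$ ($w = 3 - \left(-72 + 64 \cdot 8\right) = 3 - \left(-72 + 512\right) = 3 - 440 = -437$)
$X{\left(j \right)} = 16$
$\left(w - 24640\right) + X{\left(F - 44 \right)} = \left(-437 - 24640\right) + 16 = -25077 + 16 = -25061$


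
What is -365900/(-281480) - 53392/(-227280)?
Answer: 306845413/199921170 ≈ 1.5348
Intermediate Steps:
-365900/(-281480) - 53392/(-227280) = -365900*(-1/281480) - 53392*(-1/227280) = 18295/14074 + 3337/14205 = 306845413/199921170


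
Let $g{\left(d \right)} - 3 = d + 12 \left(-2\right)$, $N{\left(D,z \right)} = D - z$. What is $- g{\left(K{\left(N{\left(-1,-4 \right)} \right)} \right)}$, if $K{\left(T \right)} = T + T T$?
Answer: $9$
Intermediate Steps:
$K{\left(T \right)} = T + T^{2}$
$g{\left(d \right)} = -21 + d$ ($g{\left(d \right)} = 3 + \left(d + 12 \left(-2\right)\right) = 3 + \left(d - 24\right) = 3 + \left(-24 + d\right) = -21 + d$)
$- g{\left(K{\left(N{\left(-1,-4 \right)} \right)} \right)} = - (-21 + \left(-1 - -4\right) \left(1 - -3\right)) = - (-21 + \left(-1 + 4\right) \left(1 + \left(-1 + 4\right)\right)) = - (-21 + 3 \left(1 + 3\right)) = - (-21 + 3 \cdot 4) = - (-21 + 12) = \left(-1\right) \left(-9\right) = 9$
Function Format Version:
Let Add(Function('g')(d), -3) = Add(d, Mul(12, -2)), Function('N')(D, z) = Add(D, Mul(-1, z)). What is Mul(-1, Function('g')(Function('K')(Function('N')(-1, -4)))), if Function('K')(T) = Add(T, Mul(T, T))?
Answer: 9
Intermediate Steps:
Function('K')(T) = Add(T, Pow(T, 2))
Function('g')(d) = Add(-21, d) (Function('g')(d) = Add(3, Add(d, Mul(12, -2))) = Add(3, Add(d, -24)) = Add(3, Add(-24, d)) = Add(-21, d))
Mul(-1, Function('g')(Function('K')(Function('N')(-1, -4)))) = Mul(-1, Add(-21, Mul(Add(-1, Mul(-1, -4)), Add(1, Add(-1, Mul(-1, -4)))))) = Mul(-1, Add(-21, Mul(Add(-1, 4), Add(1, Add(-1, 4))))) = Mul(-1, Add(-21, Mul(3, Add(1, 3)))) = Mul(-1, Add(-21, Mul(3, 4))) = Mul(-1, Add(-21, 12)) = Mul(-1, -9) = 9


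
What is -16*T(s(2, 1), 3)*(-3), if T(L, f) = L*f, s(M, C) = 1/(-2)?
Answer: -72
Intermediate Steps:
s(M, C) = -½ (s(M, C) = 1*(-½) = -½)
-16*T(s(2, 1), 3)*(-3) = -(-8)*3*(-3) = -16*(-3/2)*(-3) = 24*(-3) = -72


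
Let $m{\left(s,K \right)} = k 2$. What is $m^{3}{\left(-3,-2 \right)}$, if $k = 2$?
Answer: $64$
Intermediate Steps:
$m{\left(s,K \right)} = 4$ ($m{\left(s,K \right)} = 2 \cdot 2 = 4$)
$m^{3}{\left(-3,-2 \right)} = 4^{3} = 64$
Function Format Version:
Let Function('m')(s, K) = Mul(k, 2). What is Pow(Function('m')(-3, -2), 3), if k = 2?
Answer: 64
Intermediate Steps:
Function('m')(s, K) = 4 (Function('m')(s, K) = Mul(2, 2) = 4)
Pow(Function('m')(-3, -2), 3) = Pow(4, 3) = 64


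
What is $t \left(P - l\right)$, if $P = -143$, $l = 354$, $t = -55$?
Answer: $27335$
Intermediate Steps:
$t \left(P - l\right) = - 55 \left(-143 - 354\right) = \left(-55\right) \left(-497\right) = 27335$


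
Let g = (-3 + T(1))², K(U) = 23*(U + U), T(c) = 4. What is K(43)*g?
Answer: 1978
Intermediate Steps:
K(U) = 46*U (K(U) = 23*(2*U) = 46*U)
g = 1 (g = (-3 + 4)² = 1² = 1)
K(43)*g = (46*43)*1 = 1978*1 = 1978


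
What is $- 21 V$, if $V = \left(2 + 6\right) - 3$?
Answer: $-105$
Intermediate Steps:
$V = 5$ ($V = 8 - 3 = 5$)
$- 21 V = \left(-21\right) 5 = -105$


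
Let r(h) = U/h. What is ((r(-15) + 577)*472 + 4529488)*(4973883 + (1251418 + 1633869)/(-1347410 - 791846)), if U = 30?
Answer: 6385424784540999471/267407 ≈ 2.3879e+13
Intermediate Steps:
r(h) = 30/h
((r(-15) + 577)*472 + 4529488)*(4973883 + (1251418 + 1633869)/(-1347410 - 791846)) = ((30/(-15) + 577)*472 + 4529488)*(4973883 + (1251418 + 1633869)/(-1347410 - 791846)) = ((30*(-1/15) + 577)*472 + 4529488)*(4973883 + 2885287/(-2139256)) = ((-2 + 577)*472 + 4529488)*(4973883 + 2885287*(-1/2139256)) = (575*472 + 4529488)*(4973883 - 2885287/2139256) = (271400 + 4529488)*(10640406165761/2139256) = 4800888*(10640406165761/2139256) = 6385424784540999471/267407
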